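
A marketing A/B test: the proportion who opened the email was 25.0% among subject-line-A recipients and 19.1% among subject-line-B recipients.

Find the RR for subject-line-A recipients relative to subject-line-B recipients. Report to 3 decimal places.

RR = 0.2500 / 0.1910 = 1.309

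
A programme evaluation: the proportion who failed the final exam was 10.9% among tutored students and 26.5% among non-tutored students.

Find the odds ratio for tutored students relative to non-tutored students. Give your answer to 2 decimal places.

0.34

odds, tutored students = 0.1090/0.8910 = 0.1223
odds, non-tutored students = 0.2650/0.7350 = 0.3605
OR = 0.1223 / 0.3605 = 0.34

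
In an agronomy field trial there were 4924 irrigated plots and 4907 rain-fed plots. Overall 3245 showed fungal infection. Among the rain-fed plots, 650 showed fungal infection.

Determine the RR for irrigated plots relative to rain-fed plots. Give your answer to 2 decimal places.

irrigated plots with the outcome: 3245 − 650 = 2595
irrigated plots without the outcome: 4924 − 2595 = 2329
rain-fed plots without the outcome: 4907 − 650 = 4257
risk, irrigated plots = 2595/4924 = 0.5270
risk, rain-fed plots = 650/4907 = 0.1325
RR = 0.5270 / 0.1325 = 3.98

RR: 3.98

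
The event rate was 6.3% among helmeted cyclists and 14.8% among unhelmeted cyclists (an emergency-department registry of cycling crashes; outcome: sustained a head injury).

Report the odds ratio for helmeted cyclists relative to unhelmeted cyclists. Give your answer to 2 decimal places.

OR: 0.39

odds, helmeted cyclists = 0.0630/0.9370 = 0.0672
odds, unhelmeted cyclists = 0.1480/0.8520 = 0.1737
OR = 0.0672 / 0.1737 = 0.39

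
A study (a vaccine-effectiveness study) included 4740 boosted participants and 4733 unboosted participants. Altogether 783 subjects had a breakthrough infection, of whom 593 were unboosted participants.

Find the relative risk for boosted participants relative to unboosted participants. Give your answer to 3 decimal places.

0.320

boosted participants with the outcome: 783 − 593 = 190
boosted participants without the outcome: 4740 − 190 = 4550
unboosted participants without the outcome: 4733 − 593 = 4140
risk, boosted participants = 190/4740 = 0.04008
risk, unboosted participants = 593/4733 = 0.12529
RR = 0.04008 / 0.12529 = 0.320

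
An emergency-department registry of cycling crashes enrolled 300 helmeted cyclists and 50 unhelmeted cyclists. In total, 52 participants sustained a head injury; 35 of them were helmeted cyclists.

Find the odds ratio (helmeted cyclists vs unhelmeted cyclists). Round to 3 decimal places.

helmeted cyclists without the outcome: 300 − 35 = 265
unhelmeted cyclists with the outcome: 52 − 35 = 17
unhelmeted cyclists without the outcome: 50 − 17 = 33
odds, helmeted cyclists = 35/265 = 0.1321
odds, unhelmeted cyclists = 17/33 = 0.5152
OR = 0.1321 / 0.5152 = 0.256

OR = 0.256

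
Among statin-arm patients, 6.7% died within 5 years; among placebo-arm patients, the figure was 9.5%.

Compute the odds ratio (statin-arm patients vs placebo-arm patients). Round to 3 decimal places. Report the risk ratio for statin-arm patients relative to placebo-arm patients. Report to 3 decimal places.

odds, statin-arm patients = 0.0670/0.9330 = 0.0718
odds, placebo-arm patients = 0.0950/0.9050 = 0.1050
OR = 0.0718 / 0.1050 = 0.684
RR = 0.0670 / 0.0950 = 0.705

OR = 0.684; RR = 0.705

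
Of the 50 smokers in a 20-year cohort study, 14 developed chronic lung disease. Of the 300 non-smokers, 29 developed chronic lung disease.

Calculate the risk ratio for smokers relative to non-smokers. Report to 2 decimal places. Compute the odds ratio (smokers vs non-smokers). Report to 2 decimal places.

risk, smokers = 14/50 = 0.2800
risk, non-smokers = 29/300 = 0.0967
RR = 0.2800 / 0.0967 = 2.90
OR = (14 × 271) / (36 × 29) = 3794/1044 ≈ 3.63

RR = 2.90; OR = 3.63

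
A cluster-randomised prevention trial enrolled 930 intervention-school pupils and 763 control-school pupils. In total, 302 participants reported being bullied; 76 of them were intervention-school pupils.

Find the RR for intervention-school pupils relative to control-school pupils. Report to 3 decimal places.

intervention-school pupils without the outcome: 930 − 76 = 854
control-school pupils with the outcome: 302 − 76 = 226
control-school pupils without the outcome: 763 − 226 = 537
risk, intervention-school pupils = 76/930 = 0.0817
risk, control-school pupils = 226/763 = 0.2962
RR = 0.0817 / 0.2962 = 0.276

0.276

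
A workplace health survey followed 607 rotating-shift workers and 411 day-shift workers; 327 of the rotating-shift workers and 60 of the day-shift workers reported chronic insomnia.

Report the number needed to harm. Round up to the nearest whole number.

3

risk, rotating-shift workers = 327/607 = 0.538715
risk, day-shift workers = 60/411 = 0.145985
absolute risk difference = 0.392730
1 / 0.392730 = 2.546 → round up → 3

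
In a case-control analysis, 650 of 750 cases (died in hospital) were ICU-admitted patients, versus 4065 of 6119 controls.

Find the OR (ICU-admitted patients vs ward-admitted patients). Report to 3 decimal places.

odds, ICU-admitted patients = 650/4065 = 0.15990
odds, ward-admitted patients = 100/2054 = 0.04869
OR = 0.15990 / 0.04869 = 3.284

OR = 3.284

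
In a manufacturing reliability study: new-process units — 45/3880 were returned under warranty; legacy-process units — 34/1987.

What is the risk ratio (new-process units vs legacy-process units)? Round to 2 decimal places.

0.68

risk, new-process units = 45/3880 = 0.01160
risk, legacy-process units = 34/1987 = 0.01711
RR = 0.01160 / 0.01711 = 0.68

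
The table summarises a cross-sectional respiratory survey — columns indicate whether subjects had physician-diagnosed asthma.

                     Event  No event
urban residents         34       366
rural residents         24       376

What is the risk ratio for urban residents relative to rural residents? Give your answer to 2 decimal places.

1.42

risk, urban residents = 34/400 = 0.0850
risk, rural residents = 24/400 = 0.0600
RR = 0.0850 / 0.0600 = 1.42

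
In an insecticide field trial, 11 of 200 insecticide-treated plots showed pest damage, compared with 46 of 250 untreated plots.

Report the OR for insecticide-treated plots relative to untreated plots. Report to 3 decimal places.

OR = 0.258

odds, insecticide-treated plots = 11/189 = 0.0582
odds, untreated plots = 46/204 = 0.2255
OR = 0.0582 / 0.2255 = 0.258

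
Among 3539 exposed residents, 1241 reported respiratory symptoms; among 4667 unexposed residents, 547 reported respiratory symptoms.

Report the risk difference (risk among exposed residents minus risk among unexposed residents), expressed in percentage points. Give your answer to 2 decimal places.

RD ≈ 23.35

risk, exposed residents = 1241/3539 = 0.3507
risk, unexposed residents = 547/4667 = 0.1172
risk difference = 0.3507 − 0.1172 = 0.2335 → 23.35 percentage points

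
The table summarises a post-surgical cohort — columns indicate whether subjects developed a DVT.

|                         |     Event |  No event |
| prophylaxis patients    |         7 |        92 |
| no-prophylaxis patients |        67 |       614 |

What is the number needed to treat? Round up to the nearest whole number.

37

risk, prophylaxis patients = 7/99 = 0.070707
risk, no-prophylaxis patients = 67/681 = 0.098385
absolute risk difference = 0.027678
1 / 0.027678 = 36.130 → round up → 37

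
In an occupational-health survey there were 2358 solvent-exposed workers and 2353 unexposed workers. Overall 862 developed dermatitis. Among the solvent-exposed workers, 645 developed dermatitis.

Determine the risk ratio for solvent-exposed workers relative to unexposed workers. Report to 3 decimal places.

solvent-exposed workers without the outcome: 2358 − 645 = 1713
unexposed workers with the outcome: 862 − 645 = 217
unexposed workers without the outcome: 2353 − 217 = 2136
risk, solvent-exposed workers = 645/2358 = 0.2735
risk, unexposed workers = 217/2353 = 0.0922
RR = 0.2735 / 0.0922 = 2.966

RR: 2.966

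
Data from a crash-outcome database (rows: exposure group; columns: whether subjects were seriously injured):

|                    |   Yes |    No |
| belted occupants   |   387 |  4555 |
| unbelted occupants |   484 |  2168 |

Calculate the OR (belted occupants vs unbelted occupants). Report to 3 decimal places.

OR = (387 × 2168) / (4555 × 484) = 839016/2204620 ≈ 0.381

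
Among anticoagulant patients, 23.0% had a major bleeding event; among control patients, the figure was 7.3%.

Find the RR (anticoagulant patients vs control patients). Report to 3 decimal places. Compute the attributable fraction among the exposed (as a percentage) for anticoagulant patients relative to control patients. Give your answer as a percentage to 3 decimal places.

RR = 0.2300 / 0.0730 = 3.151
AR% = (0.2300 − 0.0730) / 0.2300 = 0.6826 → 68.261%

RR = 3.151; AR% = 68.261%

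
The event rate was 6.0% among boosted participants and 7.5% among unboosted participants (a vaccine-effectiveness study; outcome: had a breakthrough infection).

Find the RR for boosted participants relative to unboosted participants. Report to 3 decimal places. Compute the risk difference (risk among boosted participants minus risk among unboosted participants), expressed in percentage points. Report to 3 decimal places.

RR = 0.0600 / 0.0750 = 0.800
risk difference = 0.0600 − 0.0750 = -0.0150 → -1.500 percentage points

RR = 0.800; RD = -1.500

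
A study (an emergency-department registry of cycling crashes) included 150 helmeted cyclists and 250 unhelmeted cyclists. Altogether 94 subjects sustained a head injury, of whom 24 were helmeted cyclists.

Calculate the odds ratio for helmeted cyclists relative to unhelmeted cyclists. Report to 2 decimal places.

helmeted cyclists without the outcome: 150 − 24 = 126
unhelmeted cyclists with the outcome: 94 − 24 = 70
unhelmeted cyclists without the outcome: 250 − 70 = 180
OR = (24 × 180) / (126 × 70) = 4320/8820 ≈ 0.49

OR ≈ 0.49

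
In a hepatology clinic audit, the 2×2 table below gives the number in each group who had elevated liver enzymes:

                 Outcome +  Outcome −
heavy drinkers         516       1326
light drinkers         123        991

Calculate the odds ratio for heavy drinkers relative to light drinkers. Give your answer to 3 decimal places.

OR = (516 × 991) / (1326 × 123) = 511356/163098 ≈ 3.135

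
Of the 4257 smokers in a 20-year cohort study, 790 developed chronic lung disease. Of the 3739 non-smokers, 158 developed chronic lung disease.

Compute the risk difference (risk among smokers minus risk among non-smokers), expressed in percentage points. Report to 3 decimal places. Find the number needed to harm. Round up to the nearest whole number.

risk, smokers = 790/4257 = 0.18558
risk, non-smokers = 158/3739 = 0.04226
risk difference = 0.18558 − 0.04226 = 0.14332 → 14.332 percentage points
absolute risk difference = 0.143319
1 / 0.143319 = 6.977 → round up → 7

RD = 14.332; NNH = 7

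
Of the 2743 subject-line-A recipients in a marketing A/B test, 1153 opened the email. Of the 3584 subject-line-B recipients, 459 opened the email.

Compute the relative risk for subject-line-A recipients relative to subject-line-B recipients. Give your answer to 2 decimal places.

3.28

risk, subject-line-A recipients = 1153/2743 = 0.4203
risk, subject-line-B recipients = 459/3584 = 0.1281
RR = 0.4203 / 0.1281 = 3.28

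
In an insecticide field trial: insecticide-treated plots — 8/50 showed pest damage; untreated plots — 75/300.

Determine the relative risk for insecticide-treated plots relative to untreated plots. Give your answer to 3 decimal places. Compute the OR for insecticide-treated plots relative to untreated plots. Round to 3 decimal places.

RR = 0.640; OR = 0.571

risk, insecticide-treated plots = 8/50 = 0.1600
risk, untreated plots = 75/300 = 0.2500
RR = 0.1600 / 0.2500 = 0.640
OR = (8 × 225) / (42 × 75) = 1800/3150 ≈ 0.571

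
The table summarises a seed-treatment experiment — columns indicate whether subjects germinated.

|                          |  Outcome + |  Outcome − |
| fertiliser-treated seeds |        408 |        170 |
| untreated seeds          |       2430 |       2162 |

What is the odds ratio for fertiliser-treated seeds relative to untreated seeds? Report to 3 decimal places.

2.135

odds, fertiliser-treated seeds = 408/170 = 2.4000
odds, untreated seeds = 2430/2162 = 1.1240
OR = 2.4000 / 1.1240 = 2.135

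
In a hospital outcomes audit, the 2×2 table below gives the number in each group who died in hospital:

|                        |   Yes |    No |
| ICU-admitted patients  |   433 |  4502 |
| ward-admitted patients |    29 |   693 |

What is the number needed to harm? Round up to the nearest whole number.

22

risk, ICU-admitted patients = 433/4935 = 0.087741
risk, ward-admitted patients = 29/722 = 0.040166
absolute risk difference = 0.047574
1 / 0.047574 = 21.020 → round up → 22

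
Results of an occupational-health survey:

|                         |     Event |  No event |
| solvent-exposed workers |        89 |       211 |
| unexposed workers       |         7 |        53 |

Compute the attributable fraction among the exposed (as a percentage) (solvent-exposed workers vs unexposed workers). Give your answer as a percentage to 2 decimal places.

risk, solvent-exposed workers = 89/300 = 0.2967
risk, unexposed workers = 7/60 = 0.1167
AR% = (0.2967 − 0.1167) / 0.2967 = 0.6067 → 60.67%

AR%: 60.67%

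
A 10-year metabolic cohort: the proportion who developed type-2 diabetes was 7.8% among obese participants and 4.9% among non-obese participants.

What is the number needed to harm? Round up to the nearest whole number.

absolute risk difference = 0.029000
1 / 0.029000 = 34.483 → round up → 35

35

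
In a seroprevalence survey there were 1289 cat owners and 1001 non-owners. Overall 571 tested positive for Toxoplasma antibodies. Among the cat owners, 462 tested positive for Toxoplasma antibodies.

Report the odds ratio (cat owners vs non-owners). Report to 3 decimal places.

cat owners without the outcome: 1289 − 462 = 827
non-owners with the outcome: 571 − 462 = 109
non-owners without the outcome: 1001 − 109 = 892
OR = (462 × 892) / (827 × 109) = 412104/90143 ≈ 4.572

4.572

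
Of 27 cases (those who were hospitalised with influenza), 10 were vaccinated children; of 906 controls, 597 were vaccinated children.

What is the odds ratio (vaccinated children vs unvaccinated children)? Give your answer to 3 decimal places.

odds, vaccinated children = 10/597 = 0.01675
odds, unvaccinated children = 17/309 = 0.05502
OR = 0.01675 / 0.05502 = 0.304

0.304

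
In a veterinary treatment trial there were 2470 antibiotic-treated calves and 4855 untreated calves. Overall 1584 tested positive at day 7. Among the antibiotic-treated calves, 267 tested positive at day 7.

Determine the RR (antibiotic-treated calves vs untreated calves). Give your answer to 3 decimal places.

0.398

antibiotic-treated calves without the outcome: 2470 − 267 = 2203
untreated calves with the outcome: 1584 − 267 = 1317
untreated calves without the outcome: 4855 − 1317 = 3538
risk, antibiotic-treated calves = 267/2470 = 0.1081
risk, untreated calves = 1317/4855 = 0.2713
RR = 0.1081 / 0.2713 = 0.398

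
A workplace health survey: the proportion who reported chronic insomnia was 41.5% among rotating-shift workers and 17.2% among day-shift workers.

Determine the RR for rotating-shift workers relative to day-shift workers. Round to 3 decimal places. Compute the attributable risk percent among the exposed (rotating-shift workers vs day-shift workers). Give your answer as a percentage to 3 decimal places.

RR = 0.4150 / 0.1720 = 2.413
AR% = (0.4150 − 0.1720) / 0.4150 = 0.5855 → 58.554%

RR = 2.413; AR% = 58.554%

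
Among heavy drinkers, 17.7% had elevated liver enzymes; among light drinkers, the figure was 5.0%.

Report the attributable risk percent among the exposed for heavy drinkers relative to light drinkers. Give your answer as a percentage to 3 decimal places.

AR% = (0.1770 − 0.0500) / 0.1770 = 0.7175 → 71.751%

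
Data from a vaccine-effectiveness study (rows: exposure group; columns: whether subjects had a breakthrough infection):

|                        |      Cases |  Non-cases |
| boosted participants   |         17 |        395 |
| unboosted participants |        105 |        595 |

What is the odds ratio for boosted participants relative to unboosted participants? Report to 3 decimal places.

OR = (17 × 595) / (395 × 105) = 10115/41475 ≈ 0.244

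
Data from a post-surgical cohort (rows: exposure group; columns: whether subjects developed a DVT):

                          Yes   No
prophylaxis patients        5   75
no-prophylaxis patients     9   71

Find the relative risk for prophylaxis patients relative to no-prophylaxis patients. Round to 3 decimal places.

risk, prophylaxis patients = 5/80 = 0.0625
risk, no-prophylaxis patients = 9/80 = 0.1125
RR = 0.0625 / 0.1125 = 0.556

RR = 0.556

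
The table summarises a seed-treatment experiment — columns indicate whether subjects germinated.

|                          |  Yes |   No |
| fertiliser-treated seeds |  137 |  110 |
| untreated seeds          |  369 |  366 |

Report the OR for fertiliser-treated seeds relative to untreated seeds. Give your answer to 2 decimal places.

OR = (137 × 366) / (110 × 369) = 50142/40590 ≈ 1.24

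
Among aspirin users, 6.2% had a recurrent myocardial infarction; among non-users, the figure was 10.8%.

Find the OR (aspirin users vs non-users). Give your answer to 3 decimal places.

OR ≈ 0.546

odds, aspirin users = 0.0620/0.9380 = 0.0661
odds, non-users = 0.1080/0.8920 = 0.1211
OR = 0.0661 / 0.1211 = 0.546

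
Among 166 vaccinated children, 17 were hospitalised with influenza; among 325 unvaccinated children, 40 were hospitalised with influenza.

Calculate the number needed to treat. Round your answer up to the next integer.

49

risk, vaccinated children = 17/166 = 0.102410
risk, unvaccinated children = 40/325 = 0.123077
absolute risk difference = 0.020667
1 / 0.020667 = 48.386 → round up → 49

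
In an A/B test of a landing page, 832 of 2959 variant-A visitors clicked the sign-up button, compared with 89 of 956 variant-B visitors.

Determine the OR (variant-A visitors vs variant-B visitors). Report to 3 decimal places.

OR = (832 × 867) / (2127 × 89) = 721344/189303 ≈ 3.811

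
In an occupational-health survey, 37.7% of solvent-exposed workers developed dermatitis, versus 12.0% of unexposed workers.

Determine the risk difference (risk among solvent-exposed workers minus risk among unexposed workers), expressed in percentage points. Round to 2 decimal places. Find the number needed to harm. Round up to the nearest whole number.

risk difference = 0.3770 − 0.1200 = 0.2570 → 25.70 percentage points
absolute risk difference = 0.257000
1 / 0.257000 = 3.891 → round up → 4

RD = 25.70; NNH = 4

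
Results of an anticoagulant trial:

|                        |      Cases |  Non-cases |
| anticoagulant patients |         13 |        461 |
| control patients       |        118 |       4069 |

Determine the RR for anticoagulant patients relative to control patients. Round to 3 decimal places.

risk, anticoagulant patients = 13/474 = 0.02743
risk, control patients = 118/4187 = 0.02818
RR = 0.02743 / 0.02818 = 0.973

RR ≈ 0.973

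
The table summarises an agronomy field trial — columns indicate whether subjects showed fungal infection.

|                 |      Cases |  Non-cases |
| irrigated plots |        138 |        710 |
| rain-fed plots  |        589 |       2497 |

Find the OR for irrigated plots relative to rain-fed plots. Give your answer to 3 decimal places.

OR = (138 × 2497) / (710 × 589) = 344586/418190 ≈ 0.824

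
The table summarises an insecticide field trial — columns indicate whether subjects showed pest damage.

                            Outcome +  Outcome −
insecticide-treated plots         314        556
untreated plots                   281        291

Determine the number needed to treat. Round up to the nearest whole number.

NNT = 8

risk, insecticide-treated plots = 314/870 = 0.360920
risk, untreated plots = 281/572 = 0.491259
absolute risk difference = 0.130339
1 / 0.130339 = 7.672 → round up → 8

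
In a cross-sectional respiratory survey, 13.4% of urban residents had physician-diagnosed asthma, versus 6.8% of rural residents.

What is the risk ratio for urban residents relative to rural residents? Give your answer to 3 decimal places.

RR = 0.1340 / 0.0680 = 1.971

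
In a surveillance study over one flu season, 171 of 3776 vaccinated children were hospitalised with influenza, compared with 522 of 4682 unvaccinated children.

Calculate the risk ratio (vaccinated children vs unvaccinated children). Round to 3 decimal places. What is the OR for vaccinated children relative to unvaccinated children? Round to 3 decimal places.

RR = 0.406; OR = 0.378

risk, vaccinated children = 171/3776 = 0.04529
risk, unvaccinated children = 522/4682 = 0.11149
RR = 0.04529 / 0.11149 = 0.406
odds, vaccinated children = 171/3605 = 0.04743
odds, unvaccinated children = 522/4160 = 0.12548
OR = 0.04743 / 0.12548 = 0.378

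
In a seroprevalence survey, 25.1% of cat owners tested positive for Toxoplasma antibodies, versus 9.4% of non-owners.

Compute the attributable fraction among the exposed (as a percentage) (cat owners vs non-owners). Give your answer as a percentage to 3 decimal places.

AR% = (0.2510 − 0.0940) / 0.2510 = 0.6255 → 62.550%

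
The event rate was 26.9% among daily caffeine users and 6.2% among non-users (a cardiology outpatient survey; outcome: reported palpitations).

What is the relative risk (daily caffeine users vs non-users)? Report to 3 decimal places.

RR = 0.2690 / 0.0620 = 4.339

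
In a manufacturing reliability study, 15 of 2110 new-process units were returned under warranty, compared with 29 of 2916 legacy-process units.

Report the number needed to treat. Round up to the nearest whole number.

risk, new-process units = 15/2110 = 0.007109
risk, legacy-process units = 29/2916 = 0.009945
absolute risk difference = 0.002836
1 / 0.002836 = 352.609 → round up → 353

353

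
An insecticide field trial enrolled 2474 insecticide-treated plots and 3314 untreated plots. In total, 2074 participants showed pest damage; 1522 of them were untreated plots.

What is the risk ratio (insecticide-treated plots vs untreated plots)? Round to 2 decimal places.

0.49

insecticide-treated plots with the outcome: 2074 − 1522 = 552
insecticide-treated plots without the outcome: 2474 − 552 = 1922
untreated plots without the outcome: 3314 − 1522 = 1792
risk, insecticide-treated plots = 552/2474 = 0.2231
risk, untreated plots = 1522/3314 = 0.4593
RR = 0.2231 / 0.4593 = 0.49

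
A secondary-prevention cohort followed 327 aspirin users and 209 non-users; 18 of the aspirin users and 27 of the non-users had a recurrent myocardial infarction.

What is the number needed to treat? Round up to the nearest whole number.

14

risk, aspirin users = 18/327 = 0.055046
risk, non-users = 27/209 = 0.129187
absolute risk difference = 0.074141
1 / 0.074141 = 13.488 → round up → 14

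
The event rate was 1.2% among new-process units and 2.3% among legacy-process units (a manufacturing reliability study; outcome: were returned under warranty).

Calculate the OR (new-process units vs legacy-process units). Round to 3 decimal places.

OR: 0.516

odds, new-process units = 0.01200/0.98800 = 0.01215
odds, legacy-process units = 0.02300/0.97700 = 0.02354
OR = 0.01215 / 0.02354 = 0.516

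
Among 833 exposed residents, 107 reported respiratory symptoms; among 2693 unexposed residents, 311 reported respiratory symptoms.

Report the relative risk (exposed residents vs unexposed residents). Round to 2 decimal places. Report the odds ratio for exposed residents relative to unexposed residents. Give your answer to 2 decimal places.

risk, exposed residents = 107/833 = 0.1285
risk, unexposed residents = 311/2693 = 0.1155
RR = 0.1285 / 0.1155 = 1.11
OR = (107 × 2382) / (726 × 311) = 254874/225786 ≈ 1.13

RR = 1.11; OR = 1.13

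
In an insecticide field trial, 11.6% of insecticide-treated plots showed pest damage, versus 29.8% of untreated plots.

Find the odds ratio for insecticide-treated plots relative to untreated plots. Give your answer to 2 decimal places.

0.31

odds, insecticide-treated plots = 0.1160/0.8840 = 0.1312
odds, untreated plots = 0.2980/0.7020 = 0.4245
OR = 0.1312 / 0.4245 = 0.31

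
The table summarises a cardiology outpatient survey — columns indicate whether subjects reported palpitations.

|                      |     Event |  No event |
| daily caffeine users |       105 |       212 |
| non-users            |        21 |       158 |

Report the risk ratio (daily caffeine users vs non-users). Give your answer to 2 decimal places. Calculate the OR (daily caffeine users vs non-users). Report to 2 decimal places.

RR = 2.82; OR = 3.73

risk, daily caffeine users = 105/317 = 0.3312
risk, non-users = 21/179 = 0.1173
RR = 0.3312 / 0.1173 = 2.82
OR = (105 × 158) / (212 × 21) = 16590/4452 ≈ 3.73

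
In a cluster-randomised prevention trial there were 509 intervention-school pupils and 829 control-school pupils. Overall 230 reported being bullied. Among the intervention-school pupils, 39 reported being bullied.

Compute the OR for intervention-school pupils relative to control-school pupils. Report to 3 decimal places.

OR: 0.277

intervention-school pupils without the outcome: 509 − 39 = 470
control-school pupils with the outcome: 230 − 39 = 191
control-school pupils without the outcome: 829 − 191 = 638
OR = (39 × 638) / (470 × 191) = 24882/89770 ≈ 0.277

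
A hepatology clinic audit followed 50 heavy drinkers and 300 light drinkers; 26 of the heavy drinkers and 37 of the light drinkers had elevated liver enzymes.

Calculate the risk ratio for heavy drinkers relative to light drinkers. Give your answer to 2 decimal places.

4.22

risk, heavy drinkers = 26/50 = 0.5200
risk, light drinkers = 37/300 = 0.1233
RR = 0.5200 / 0.1233 = 4.22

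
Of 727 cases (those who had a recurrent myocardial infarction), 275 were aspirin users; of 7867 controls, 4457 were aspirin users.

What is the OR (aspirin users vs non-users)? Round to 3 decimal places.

OR = (275 × 3410) / (4457 × 452) = 937750/2014564 ≈ 0.465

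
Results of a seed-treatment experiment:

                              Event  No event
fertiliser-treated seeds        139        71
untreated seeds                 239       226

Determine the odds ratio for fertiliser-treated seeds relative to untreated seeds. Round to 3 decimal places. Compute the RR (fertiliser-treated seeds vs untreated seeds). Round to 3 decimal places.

OR = 1.851; RR = 1.288

OR = (139 × 226) / (71 × 239) = 31414/16969 ≈ 1.851
risk, fertiliser-treated seeds = 139/210 = 0.6619
risk, untreated seeds = 239/465 = 0.5140
RR = 0.6619 / 0.5140 = 1.288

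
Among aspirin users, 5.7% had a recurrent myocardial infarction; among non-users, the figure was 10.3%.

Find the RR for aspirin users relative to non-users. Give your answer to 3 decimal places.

RR = 0.0570 / 0.1030 = 0.553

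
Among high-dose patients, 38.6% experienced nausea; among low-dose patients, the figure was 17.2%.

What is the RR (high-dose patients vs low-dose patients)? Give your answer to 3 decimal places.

RR = 0.3860 / 0.1720 = 2.244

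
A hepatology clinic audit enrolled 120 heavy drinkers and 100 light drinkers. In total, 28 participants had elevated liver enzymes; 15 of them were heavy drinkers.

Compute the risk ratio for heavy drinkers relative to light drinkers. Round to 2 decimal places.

0.96

heavy drinkers without the outcome: 120 − 15 = 105
light drinkers with the outcome: 28 − 15 = 13
light drinkers without the outcome: 100 − 13 = 87
risk, heavy drinkers = 15/120 = 0.1250
risk, light drinkers = 13/100 = 0.1300
RR = 0.1250 / 0.1300 = 0.96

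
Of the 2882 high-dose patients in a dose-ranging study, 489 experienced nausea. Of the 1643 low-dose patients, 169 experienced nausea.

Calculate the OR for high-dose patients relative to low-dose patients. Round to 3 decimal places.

OR = (489 × 1474) / (2393 × 169) = 720786/404417 ≈ 1.782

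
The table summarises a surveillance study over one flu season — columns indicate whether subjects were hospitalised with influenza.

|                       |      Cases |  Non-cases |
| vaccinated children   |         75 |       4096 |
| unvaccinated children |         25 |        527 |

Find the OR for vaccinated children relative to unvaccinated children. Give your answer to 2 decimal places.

0.39

odds, vaccinated children = 75/4096 = 0.01831
odds, unvaccinated children = 25/527 = 0.04744
OR = 0.01831 / 0.04744 = 0.39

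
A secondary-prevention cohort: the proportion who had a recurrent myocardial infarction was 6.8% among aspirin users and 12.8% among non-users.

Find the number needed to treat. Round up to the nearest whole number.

NNT: 17

absolute risk difference = 0.060000
1 / 0.060000 = 16.667 → round up → 17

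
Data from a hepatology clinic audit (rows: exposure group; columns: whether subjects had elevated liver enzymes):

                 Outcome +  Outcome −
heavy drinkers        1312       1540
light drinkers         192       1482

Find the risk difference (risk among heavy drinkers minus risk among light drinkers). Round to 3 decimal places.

0.345

risk, heavy drinkers = 1312/2852 = 0.4600
risk, light drinkers = 192/1674 = 0.1147
risk difference = 0.4600 − 0.1147 = 0.345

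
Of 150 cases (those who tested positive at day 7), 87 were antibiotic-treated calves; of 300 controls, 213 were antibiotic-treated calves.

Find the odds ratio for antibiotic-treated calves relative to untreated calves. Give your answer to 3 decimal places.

0.564

odds, antibiotic-treated calves = 87/213 = 0.4085
odds, untreated calves = 63/87 = 0.7241
OR = 0.4085 / 0.7241 = 0.564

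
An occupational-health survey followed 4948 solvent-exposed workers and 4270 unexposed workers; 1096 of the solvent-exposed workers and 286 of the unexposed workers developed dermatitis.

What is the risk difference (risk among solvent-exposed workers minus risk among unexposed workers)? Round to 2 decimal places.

risk, solvent-exposed workers = 1096/4948 = 0.2215
risk, unexposed workers = 286/4270 = 0.0670
risk difference = 0.2215 − 0.0670 = 0.15

RD = 0.15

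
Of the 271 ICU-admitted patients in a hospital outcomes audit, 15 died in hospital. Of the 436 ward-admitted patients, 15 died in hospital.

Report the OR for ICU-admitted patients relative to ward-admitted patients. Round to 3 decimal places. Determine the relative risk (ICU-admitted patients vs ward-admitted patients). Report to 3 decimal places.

OR = 1.645; RR = 1.609

OR = (15 × 421) / (256 × 15) = 6315/3840 ≈ 1.645
risk, ICU-admitted patients = 15/271 = 0.05535
risk, ward-admitted patients = 15/436 = 0.03440
RR = 0.05535 / 0.03440 = 1.609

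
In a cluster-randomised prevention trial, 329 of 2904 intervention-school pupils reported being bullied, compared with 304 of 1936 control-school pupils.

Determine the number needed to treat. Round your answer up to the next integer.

risk, intervention-school pupils = 329/2904 = 0.113292
risk, control-school pupils = 304/1936 = 0.157025
absolute risk difference = 0.043733
1 / 0.043733 = 22.866 → round up → 23

NNT ≈ 23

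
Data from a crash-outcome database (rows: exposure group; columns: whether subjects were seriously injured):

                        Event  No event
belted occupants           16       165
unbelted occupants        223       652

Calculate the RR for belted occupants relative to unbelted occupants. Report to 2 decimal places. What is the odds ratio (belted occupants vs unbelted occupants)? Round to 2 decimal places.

risk, belted occupants = 16/181 = 0.0884
risk, unbelted occupants = 223/875 = 0.2549
RR = 0.0884 / 0.2549 = 0.35
odds, belted occupants = 16/165 = 0.0970
odds, unbelted occupants = 223/652 = 0.3420
OR = 0.0970 / 0.3420 = 0.28

RR = 0.35; OR = 0.28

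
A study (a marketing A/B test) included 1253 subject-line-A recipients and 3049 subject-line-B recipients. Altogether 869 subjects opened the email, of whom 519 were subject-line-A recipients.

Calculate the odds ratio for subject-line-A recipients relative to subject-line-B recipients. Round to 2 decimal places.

subject-line-A recipients without the outcome: 1253 − 519 = 734
subject-line-B recipients with the outcome: 869 − 519 = 350
subject-line-B recipients without the outcome: 3049 − 350 = 2699
odds, subject-line-A recipients = 519/734 = 0.7071
odds, subject-line-B recipients = 350/2699 = 0.1297
OR = 0.7071 / 0.1297 = 5.45

5.45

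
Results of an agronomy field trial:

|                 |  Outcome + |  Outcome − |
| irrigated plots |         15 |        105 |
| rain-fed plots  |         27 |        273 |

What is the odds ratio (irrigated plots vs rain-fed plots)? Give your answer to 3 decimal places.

OR = (15 × 273) / (105 × 27) = 4095/2835 ≈ 1.444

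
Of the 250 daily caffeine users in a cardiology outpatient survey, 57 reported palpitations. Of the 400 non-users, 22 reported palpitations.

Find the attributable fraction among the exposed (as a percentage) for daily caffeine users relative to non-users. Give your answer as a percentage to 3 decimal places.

75.877%

risk, daily caffeine users = 57/250 = 0.2280
risk, non-users = 22/400 = 0.0550
AR% = (0.2280 − 0.0550) / 0.2280 = 0.7588 → 75.877%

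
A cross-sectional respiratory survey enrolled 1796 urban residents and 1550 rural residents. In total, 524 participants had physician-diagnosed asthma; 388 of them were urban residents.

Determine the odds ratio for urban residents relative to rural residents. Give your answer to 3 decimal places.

urban residents without the outcome: 1796 − 388 = 1408
rural residents with the outcome: 524 − 388 = 136
rural residents without the outcome: 1550 − 136 = 1414
odds, urban residents = 388/1408 = 0.2756
odds, rural residents = 136/1414 = 0.0962
OR = 0.2756 / 0.0962 = 2.865

OR = 2.865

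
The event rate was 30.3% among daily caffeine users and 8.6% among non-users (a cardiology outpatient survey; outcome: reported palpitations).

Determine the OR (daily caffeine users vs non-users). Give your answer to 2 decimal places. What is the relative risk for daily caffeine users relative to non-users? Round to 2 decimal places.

OR = 4.62; RR = 3.52

odds, daily caffeine users = 0.3030/0.6970 = 0.4347
odds, non-users = 0.0860/0.9140 = 0.0941
OR = 0.4347 / 0.0941 = 4.62
RR = 0.3030 / 0.0860 = 3.52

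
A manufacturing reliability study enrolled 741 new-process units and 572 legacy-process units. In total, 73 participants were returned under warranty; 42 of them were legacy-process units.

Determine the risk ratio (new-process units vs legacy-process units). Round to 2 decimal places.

new-process units with the outcome: 73 − 42 = 31
new-process units without the outcome: 741 − 31 = 710
legacy-process units without the outcome: 572 − 42 = 530
risk, new-process units = 31/741 = 0.04184
risk, legacy-process units = 42/572 = 0.07343
RR = 0.04184 / 0.07343 = 0.57

0.57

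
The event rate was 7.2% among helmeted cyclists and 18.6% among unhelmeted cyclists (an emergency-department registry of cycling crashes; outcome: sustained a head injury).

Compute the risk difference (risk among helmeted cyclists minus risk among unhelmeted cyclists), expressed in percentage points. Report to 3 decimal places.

risk difference = 0.0720 − 0.1860 = -0.1140 → -11.400 percentage points

RD = -11.400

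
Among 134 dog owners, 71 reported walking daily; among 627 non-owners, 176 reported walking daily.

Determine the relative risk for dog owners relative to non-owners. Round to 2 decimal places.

risk, dog owners = 71/134 = 0.5299
risk, non-owners = 176/627 = 0.2807
RR = 0.5299 / 0.2807 = 1.89

RR ≈ 1.89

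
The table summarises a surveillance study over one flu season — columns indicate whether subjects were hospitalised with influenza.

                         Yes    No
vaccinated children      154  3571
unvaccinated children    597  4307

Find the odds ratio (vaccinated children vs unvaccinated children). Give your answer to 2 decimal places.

odds, vaccinated children = 154/3571 = 0.04313
odds, unvaccinated children = 597/4307 = 0.13861
OR = 0.04313 / 0.13861 = 0.31

0.31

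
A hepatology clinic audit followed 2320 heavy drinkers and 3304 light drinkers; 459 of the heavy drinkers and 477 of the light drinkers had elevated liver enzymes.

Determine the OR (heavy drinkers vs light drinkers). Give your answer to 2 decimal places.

odds, heavy drinkers = 459/1861 = 0.2466
odds, light drinkers = 477/2827 = 0.1687
OR = 0.2466 / 0.1687 = 1.46

OR: 1.46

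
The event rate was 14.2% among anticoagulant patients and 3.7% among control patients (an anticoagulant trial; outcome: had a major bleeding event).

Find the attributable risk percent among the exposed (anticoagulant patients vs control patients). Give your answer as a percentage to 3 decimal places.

AR% = (0.14200 − 0.03700) / 0.14200 = 0.7394 → 73.944%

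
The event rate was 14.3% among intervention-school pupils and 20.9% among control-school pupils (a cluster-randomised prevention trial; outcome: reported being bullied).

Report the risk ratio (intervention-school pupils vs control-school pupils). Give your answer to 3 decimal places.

RR = 0.1430 / 0.2090 = 0.684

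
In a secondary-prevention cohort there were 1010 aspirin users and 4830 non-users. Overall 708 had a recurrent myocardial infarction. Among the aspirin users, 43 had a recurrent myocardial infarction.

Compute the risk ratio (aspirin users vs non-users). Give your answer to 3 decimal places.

aspirin users without the outcome: 1010 − 43 = 967
non-users with the outcome: 708 − 43 = 665
non-users without the outcome: 4830 − 665 = 4165
risk, aspirin users = 43/1010 = 0.04257
risk, non-users = 665/4830 = 0.13768
RR = 0.04257 / 0.13768 = 0.309

RR ≈ 0.309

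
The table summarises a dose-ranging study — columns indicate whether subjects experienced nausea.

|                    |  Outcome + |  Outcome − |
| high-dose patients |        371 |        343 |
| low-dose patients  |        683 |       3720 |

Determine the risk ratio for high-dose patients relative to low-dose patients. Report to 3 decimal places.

risk, high-dose patients = 371/714 = 0.5196
risk, low-dose patients = 683/4403 = 0.1551
RR = 0.5196 / 0.1551 = 3.350

RR = 3.350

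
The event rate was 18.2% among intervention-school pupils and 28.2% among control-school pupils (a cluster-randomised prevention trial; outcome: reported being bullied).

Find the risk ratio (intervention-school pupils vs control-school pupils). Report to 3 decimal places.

RR = 0.1820 / 0.2820 = 0.645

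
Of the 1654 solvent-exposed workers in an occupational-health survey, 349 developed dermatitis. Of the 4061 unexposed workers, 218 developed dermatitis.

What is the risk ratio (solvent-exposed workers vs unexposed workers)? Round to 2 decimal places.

RR: 3.93

risk, solvent-exposed workers = 349/1654 = 0.2110
risk, unexposed workers = 218/4061 = 0.0537
RR = 0.2110 / 0.0537 = 3.93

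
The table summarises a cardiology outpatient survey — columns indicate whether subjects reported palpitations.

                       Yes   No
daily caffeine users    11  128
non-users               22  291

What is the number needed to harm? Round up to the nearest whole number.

NNH = 114

risk, daily caffeine users = 11/139 = 0.079137
risk, non-users = 22/313 = 0.070288
absolute risk difference = 0.008849
1 / 0.008849 = 113.007 → round up → 114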